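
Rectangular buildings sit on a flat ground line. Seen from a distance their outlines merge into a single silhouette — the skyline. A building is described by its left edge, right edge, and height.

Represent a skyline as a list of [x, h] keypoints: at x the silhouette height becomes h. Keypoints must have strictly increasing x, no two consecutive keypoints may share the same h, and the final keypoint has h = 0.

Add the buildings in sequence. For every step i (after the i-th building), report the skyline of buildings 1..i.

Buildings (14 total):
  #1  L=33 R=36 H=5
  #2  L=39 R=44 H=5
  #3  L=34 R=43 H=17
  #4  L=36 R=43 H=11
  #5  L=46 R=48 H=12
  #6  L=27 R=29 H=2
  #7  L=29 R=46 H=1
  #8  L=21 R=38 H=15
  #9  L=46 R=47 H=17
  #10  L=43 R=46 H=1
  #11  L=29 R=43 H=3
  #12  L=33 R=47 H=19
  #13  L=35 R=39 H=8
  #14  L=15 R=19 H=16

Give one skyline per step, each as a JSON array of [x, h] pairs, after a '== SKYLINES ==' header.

== SKYLINES ==
[[33,5],[36,0]]
[[33,5],[36,0],[39,5],[44,0]]
[[33,5],[34,17],[43,5],[44,0]]
[[33,5],[34,17],[43,5],[44,0]]
[[33,5],[34,17],[43,5],[44,0],[46,12],[48,0]]
[[27,2],[29,0],[33,5],[34,17],[43,5],[44,0],[46,12],[48,0]]
[[27,2],[29,1],[33,5],[34,17],[43,5],[44,1],[46,12],[48,0]]
[[21,15],[34,17],[43,5],[44,1],[46,12],[48,0]]
[[21,15],[34,17],[43,5],[44,1],[46,17],[47,12],[48,0]]
[[21,15],[34,17],[43,5],[44,1],[46,17],[47,12],[48,0]]
[[21,15],[34,17],[43,5],[44,1],[46,17],[47,12],[48,0]]
[[21,15],[33,19],[47,12],[48,0]]
[[21,15],[33,19],[47,12],[48,0]]
[[15,16],[19,0],[21,15],[33,19],[47,12],[48,0]]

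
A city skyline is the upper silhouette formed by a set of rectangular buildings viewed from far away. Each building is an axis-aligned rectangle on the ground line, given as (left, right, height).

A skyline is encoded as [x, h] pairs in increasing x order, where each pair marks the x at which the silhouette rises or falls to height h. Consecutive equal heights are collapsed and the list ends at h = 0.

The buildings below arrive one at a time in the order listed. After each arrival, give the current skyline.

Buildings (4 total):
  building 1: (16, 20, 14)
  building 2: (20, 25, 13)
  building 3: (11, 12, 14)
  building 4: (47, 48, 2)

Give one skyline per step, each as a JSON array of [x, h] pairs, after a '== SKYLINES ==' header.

== SKYLINES ==
[[16,14],[20,0]]
[[16,14],[20,13],[25,0]]
[[11,14],[12,0],[16,14],[20,13],[25,0]]
[[11,14],[12,0],[16,14],[20,13],[25,0],[47,2],[48,0]]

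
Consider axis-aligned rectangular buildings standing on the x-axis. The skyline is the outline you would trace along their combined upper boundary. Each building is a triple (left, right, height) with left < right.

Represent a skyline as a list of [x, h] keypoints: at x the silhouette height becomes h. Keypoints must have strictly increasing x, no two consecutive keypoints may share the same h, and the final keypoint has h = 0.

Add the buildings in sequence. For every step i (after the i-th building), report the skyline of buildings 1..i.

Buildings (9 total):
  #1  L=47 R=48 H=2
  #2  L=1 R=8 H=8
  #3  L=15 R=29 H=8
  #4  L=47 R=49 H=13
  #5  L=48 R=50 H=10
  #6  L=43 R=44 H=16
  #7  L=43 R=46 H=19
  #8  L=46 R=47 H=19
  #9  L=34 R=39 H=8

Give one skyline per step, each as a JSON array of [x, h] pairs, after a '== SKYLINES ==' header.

== SKYLINES ==
[[47,2],[48,0]]
[[1,8],[8,0],[47,2],[48,0]]
[[1,8],[8,0],[15,8],[29,0],[47,2],[48,0]]
[[1,8],[8,0],[15,8],[29,0],[47,13],[49,0]]
[[1,8],[8,0],[15,8],[29,0],[47,13],[49,10],[50,0]]
[[1,8],[8,0],[15,8],[29,0],[43,16],[44,0],[47,13],[49,10],[50,0]]
[[1,8],[8,0],[15,8],[29,0],[43,19],[46,0],[47,13],[49,10],[50,0]]
[[1,8],[8,0],[15,8],[29,0],[43,19],[47,13],[49,10],[50,0]]
[[1,8],[8,0],[15,8],[29,0],[34,8],[39,0],[43,19],[47,13],[49,10],[50,0]]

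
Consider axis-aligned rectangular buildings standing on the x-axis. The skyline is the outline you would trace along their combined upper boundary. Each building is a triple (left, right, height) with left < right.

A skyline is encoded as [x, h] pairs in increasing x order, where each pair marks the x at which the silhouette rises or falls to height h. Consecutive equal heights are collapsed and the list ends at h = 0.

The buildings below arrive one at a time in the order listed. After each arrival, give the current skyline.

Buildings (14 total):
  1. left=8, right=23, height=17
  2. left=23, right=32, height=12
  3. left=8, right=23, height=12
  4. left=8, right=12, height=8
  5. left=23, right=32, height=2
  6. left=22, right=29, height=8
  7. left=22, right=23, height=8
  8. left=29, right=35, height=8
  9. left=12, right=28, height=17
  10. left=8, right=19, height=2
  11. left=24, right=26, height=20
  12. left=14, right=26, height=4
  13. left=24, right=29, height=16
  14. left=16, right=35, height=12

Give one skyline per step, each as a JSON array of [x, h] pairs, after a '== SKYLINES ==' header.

== SKYLINES ==
[[8,17],[23,0]]
[[8,17],[23,12],[32,0]]
[[8,17],[23,12],[32,0]]
[[8,17],[23,12],[32,0]]
[[8,17],[23,12],[32,0]]
[[8,17],[23,12],[32,0]]
[[8,17],[23,12],[32,0]]
[[8,17],[23,12],[32,8],[35,0]]
[[8,17],[28,12],[32,8],[35,0]]
[[8,17],[28,12],[32,8],[35,0]]
[[8,17],[24,20],[26,17],[28,12],[32,8],[35,0]]
[[8,17],[24,20],[26,17],[28,12],[32,8],[35,0]]
[[8,17],[24,20],[26,17],[28,16],[29,12],[32,8],[35,0]]
[[8,17],[24,20],[26,17],[28,16],[29,12],[35,0]]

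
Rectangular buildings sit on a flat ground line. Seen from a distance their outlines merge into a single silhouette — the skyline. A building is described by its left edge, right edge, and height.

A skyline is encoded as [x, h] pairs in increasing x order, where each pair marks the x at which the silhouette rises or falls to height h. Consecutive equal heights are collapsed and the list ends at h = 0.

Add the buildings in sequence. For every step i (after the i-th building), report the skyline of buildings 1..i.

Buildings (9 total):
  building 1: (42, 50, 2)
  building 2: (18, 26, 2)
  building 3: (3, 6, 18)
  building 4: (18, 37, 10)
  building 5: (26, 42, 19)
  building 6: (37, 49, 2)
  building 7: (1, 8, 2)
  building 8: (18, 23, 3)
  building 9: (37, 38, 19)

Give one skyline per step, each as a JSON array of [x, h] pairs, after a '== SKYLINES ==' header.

== SKYLINES ==
[[42,2],[50,0]]
[[18,2],[26,0],[42,2],[50,0]]
[[3,18],[6,0],[18,2],[26,0],[42,2],[50,0]]
[[3,18],[6,0],[18,10],[37,0],[42,2],[50,0]]
[[3,18],[6,0],[18,10],[26,19],[42,2],[50,0]]
[[3,18],[6,0],[18,10],[26,19],[42,2],[50,0]]
[[1,2],[3,18],[6,2],[8,0],[18,10],[26,19],[42,2],[50,0]]
[[1,2],[3,18],[6,2],[8,0],[18,10],[26,19],[42,2],[50,0]]
[[1,2],[3,18],[6,2],[8,0],[18,10],[26,19],[42,2],[50,0]]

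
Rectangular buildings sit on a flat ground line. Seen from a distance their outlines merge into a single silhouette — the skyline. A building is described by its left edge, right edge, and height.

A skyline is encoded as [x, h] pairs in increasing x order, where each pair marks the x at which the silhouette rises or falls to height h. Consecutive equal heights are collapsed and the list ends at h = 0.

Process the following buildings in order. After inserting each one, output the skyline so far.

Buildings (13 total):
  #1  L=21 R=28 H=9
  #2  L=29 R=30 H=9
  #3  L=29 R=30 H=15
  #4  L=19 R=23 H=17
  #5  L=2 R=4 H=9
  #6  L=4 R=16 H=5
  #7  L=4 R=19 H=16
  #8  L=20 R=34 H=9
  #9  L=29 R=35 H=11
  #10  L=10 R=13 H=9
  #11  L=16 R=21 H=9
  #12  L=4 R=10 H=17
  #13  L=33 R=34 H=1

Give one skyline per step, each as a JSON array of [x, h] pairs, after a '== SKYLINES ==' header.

== SKYLINES ==
[[21,9],[28,0]]
[[21,9],[28,0],[29,9],[30,0]]
[[21,9],[28,0],[29,15],[30,0]]
[[19,17],[23,9],[28,0],[29,15],[30,0]]
[[2,9],[4,0],[19,17],[23,9],[28,0],[29,15],[30,0]]
[[2,9],[4,5],[16,0],[19,17],[23,9],[28,0],[29,15],[30,0]]
[[2,9],[4,16],[19,17],[23,9],[28,0],[29,15],[30,0]]
[[2,9],[4,16],[19,17],[23,9],[29,15],[30,9],[34,0]]
[[2,9],[4,16],[19,17],[23,9],[29,15],[30,11],[35,0]]
[[2,9],[4,16],[19,17],[23,9],[29,15],[30,11],[35,0]]
[[2,9],[4,16],[19,17],[23,9],[29,15],[30,11],[35,0]]
[[2,9],[4,17],[10,16],[19,17],[23,9],[29,15],[30,11],[35,0]]
[[2,9],[4,17],[10,16],[19,17],[23,9],[29,15],[30,11],[35,0]]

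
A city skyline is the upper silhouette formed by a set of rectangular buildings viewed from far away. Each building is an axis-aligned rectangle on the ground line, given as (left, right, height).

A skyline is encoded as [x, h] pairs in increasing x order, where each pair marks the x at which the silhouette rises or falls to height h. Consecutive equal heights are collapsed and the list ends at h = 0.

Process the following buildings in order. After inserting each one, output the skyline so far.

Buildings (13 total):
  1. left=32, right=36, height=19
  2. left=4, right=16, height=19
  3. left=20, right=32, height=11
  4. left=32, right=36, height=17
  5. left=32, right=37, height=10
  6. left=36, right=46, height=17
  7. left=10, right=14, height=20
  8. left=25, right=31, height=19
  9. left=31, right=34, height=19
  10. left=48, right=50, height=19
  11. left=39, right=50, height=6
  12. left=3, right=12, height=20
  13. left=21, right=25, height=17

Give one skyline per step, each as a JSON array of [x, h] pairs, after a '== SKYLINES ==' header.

== SKYLINES ==
[[32,19],[36,0]]
[[4,19],[16,0],[32,19],[36,0]]
[[4,19],[16,0],[20,11],[32,19],[36,0]]
[[4,19],[16,0],[20,11],[32,19],[36,0]]
[[4,19],[16,0],[20,11],[32,19],[36,10],[37,0]]
[[4,19],[16,0],[20,11],[32,19],[36,17],[46,0]]
[[4,19],[10,20],[14,19],[16,0],[20,11],[32,19],[36,17],[46,0]]
[[4,19],[10,20],[14,19],[16,0],[20,11],[25,19],[31,11],[32,19],[36,17],[46,0]]
[[4,19],[10,20],[14,19],[16,0],[20,11],[25,19],[36,17],[46,0]]
[[4,19],[10,20],[14,19],[16,0],[20,11],[25,19],[36,17],[46,0],[48,19],[50,0]]
[[4,19],[10,20],[14,19],[16,0],[20,11],[25,19],[36,17],[46,6],[48,19],[50,0]]
[[3,20],[14,19],[16,0],[20,11],[25,19],[36,17],[46,6],[48,19],[50,0]]
[[3,20],[14,19],[16,0],[20,11],[21,17],[25,19],[36,17],[46,6],[48,19],[50,0]]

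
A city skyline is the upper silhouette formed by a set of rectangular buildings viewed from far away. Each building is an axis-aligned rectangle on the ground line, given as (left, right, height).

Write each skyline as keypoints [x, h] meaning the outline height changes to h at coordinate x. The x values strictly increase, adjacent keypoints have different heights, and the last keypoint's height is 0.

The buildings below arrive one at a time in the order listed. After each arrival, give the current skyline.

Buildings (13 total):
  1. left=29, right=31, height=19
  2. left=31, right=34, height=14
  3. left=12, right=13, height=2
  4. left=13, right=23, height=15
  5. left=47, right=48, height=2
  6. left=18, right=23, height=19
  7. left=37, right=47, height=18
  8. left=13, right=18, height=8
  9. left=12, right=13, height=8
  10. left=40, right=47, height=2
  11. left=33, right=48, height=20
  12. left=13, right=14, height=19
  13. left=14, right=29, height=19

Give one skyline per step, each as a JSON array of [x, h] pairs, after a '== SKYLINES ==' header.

== SKYLINES ==
[[29,19],[31,0]]
[[29,19],[31,14],[34,0]]
[[12,2],[13,0],[29,19],[31,14],[34,0]]
[[12,2],[13,15],[23,0],[29,19],[31,14],[34,0]]
[[12,2],[13,15],[23,0],[29,19],[31,14],[34,0],[47,2],[48,0]]
[[12,2],[13,15],[18,19],[23,0],[29,19],[31,14],[34,0],[47,2],[48,0]]
[[12,2],[13,15],[18,19],[23,0],[29,19],[31,14],[34,0],[37,18],[47,2],[48,0]]
[[12,2],[13,15],[18,19],[23,0],[29,19],[31,14],[34,0],[37,18],[47,2],[48,0]]
[[12,8],[13,15],[18,19],[23,0],[29,19],[31,14],[34,0],[37,18],[47,2],[48,0]]
[[12,8],[13,15],[18,19],[23,0],[29,19],[31,14],[34,0],[37,18],[47,2],[48,0]]
[[12,8],[13,15],[18,19],[23,0],[29,19],[31,14],[33,20],[48,0]]
[[12,8],[13,19],[14,15],[18,19],[23,0],[29,19],[31,14],[33,20],[48,0]]
[[12,8],[13,19],[31,14],[33,20],[48,0]]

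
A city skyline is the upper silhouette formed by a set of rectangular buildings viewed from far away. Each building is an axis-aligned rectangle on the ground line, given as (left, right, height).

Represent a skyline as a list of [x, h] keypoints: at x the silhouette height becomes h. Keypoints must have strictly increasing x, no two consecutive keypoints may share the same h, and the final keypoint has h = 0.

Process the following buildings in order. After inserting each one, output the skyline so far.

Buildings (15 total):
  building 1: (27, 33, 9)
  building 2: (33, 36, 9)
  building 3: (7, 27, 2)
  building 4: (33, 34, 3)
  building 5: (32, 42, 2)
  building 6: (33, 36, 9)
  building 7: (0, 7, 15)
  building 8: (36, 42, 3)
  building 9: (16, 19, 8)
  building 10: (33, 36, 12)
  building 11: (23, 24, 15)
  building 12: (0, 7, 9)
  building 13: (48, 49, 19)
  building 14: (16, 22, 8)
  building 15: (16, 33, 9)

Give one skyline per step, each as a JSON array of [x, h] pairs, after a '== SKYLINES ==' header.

== SKYLINES ==
[[27,9],[33,0]]
[[27,9],[36,0]]
[[7,2],[27,9],[36,0]]
[[7,2],[27,9],[36,0]]
[[7,2],[27,9],[36,2],[42,0]]
[[7,2],[27,9],[36,2],[42,0]]
[[0,15],[7,2],[27,9],[36,2],[42,0]]
[[0,15],[7,2],[27,9],[36,3],[42,0]]
[[0,15],[7,2],[16,8],[19,2],[27,9],[36,3],[42,0]]
[[0,15],[7,2],[16,8],[19,2],[27,9],[33,12],[36,3],[42,0]]
[[0,15],[7,2],[16,8],[19,2],[23,15],[24,2],[27,9],[33,12],[36,3],[42,0]]
[[0,15],[7,2],[16,8],[19,2],[23,15],[24,2],[27,9],[33,12],[36,3],[42,0]]
[[0,15],[7,2],[16,8],[19,2],[23,15],[24,2],[27,9],[33,12],[36,3],[42,0],[48,19],[49,0]]
[[0,15],[7,2],[16,8],[22,2],[23,15],[24,2],[27,9],[33,12],[36,3],[42,0],[48,19],[49,0]]
[[0,15],[7,2],[16,9],[23,15],[24,9],[33,12],[36,3],[42,0],[48,19],[49,0]]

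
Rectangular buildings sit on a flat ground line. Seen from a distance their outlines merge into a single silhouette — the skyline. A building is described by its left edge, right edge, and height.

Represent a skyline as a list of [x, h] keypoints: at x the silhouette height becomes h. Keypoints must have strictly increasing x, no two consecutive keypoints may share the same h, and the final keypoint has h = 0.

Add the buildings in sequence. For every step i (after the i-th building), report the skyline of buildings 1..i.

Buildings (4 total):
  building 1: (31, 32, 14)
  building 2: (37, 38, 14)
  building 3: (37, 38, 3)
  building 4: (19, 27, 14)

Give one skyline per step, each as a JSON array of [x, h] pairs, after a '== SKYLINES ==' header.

== SKYLINES ==
[[31,14],[32,0]]
[[31,14],[32,0],[37,14],[38,0]]
[[31,14],[32,0],[37,14],[38,0]]
[[19,14],[27,0],[31,14],[32,0],[37,14],[38,0]]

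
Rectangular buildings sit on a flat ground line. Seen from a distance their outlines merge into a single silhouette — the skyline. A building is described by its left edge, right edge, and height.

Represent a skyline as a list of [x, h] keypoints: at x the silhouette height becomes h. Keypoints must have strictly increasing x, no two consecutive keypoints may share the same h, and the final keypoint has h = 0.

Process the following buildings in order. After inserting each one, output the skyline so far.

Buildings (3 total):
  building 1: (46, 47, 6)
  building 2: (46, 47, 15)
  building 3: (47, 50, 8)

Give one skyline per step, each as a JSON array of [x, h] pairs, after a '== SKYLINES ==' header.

== SKYLINES ==
[[46,6],[47,0]]
[[46,15],[47,0]]
[[46,15],[47,8],[50,0]]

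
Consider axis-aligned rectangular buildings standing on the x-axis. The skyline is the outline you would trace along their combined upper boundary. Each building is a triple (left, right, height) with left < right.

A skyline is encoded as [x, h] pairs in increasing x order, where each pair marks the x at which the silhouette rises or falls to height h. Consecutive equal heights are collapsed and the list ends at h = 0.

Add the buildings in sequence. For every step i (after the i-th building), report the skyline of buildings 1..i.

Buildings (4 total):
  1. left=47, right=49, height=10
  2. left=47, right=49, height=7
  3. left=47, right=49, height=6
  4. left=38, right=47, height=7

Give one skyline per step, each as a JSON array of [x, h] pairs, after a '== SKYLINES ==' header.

== SKYLINES ==
[[47,10],[49,0]]
[[47,10],[49,0]]
[[47,10],[49,0]]
[[38,7],[47,10],[49,0]]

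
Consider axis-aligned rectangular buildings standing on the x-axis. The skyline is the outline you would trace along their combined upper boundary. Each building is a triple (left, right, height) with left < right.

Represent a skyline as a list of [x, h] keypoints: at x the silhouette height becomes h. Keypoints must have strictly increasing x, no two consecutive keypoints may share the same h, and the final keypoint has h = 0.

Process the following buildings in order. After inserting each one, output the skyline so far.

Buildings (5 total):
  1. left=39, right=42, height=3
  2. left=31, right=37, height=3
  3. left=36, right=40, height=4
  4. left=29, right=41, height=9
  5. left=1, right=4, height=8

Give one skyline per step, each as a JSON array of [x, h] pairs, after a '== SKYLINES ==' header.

== SKYLINES ==
[[39,3],[42,0]]
[[31,3],[37,0],[39,3],[42,0]]
[[31,3],[36,4],[40,3],[42,0]]
[[29,9],[41,3],[42,0]]
[[1,8],[4,0],[29,9],[41,3],[42,0]]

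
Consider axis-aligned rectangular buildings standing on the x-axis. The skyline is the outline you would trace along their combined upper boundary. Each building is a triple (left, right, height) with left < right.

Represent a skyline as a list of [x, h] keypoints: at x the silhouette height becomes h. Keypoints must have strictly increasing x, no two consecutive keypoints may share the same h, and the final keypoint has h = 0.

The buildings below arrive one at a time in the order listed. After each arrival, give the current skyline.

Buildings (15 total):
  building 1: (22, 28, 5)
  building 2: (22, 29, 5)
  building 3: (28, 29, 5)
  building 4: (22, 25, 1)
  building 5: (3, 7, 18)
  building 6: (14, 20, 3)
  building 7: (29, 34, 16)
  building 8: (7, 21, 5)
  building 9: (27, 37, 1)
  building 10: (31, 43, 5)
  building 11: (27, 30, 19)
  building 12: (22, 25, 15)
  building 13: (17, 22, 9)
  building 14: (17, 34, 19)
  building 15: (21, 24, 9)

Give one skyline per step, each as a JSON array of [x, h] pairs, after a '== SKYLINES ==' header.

== SKYLINES ==
[[22,5],[28,0]]
[[22,5],[29,0]]
[[22,5],[29,0]]
[[22,5],[29,0]]
[[3,18],[7,0],[22,5],[29,0]]
[[3,18],[7,0],[14,3],[20,0],[22,5],[29,0]]
[[3,18],[7,0],[14,3],[20,0],[22,5],[29,16],[34,0]]
[[3,18],[7,5],[21,0],[22,5],[29,16],[34,0]]
[[3,18],[7,5],[21,0],[22,5],[29,16],[34,1],[37,0]]
[[3,18],[7,5],[21,0],[22,5],[29,16],[34,5],[43,0]]
[[3,18],[7,5],[21,0],[22,5],[27,19],[30,16],[34,5],[43,0]]
[[3,18],[7,5],[21,0],[22,15],[25,5],[27,19],[30,16],[34,5],[43,0]]
[[3,18],[7,5],[17,9],[22,15],[25,5],[27,19],[30,16],[34,5],[43,0]]
[[3,18],[7,5],[17,19],[34,5],[43,0]]
[[3,18],[7,5],[17,19],[34,5],[43,0]]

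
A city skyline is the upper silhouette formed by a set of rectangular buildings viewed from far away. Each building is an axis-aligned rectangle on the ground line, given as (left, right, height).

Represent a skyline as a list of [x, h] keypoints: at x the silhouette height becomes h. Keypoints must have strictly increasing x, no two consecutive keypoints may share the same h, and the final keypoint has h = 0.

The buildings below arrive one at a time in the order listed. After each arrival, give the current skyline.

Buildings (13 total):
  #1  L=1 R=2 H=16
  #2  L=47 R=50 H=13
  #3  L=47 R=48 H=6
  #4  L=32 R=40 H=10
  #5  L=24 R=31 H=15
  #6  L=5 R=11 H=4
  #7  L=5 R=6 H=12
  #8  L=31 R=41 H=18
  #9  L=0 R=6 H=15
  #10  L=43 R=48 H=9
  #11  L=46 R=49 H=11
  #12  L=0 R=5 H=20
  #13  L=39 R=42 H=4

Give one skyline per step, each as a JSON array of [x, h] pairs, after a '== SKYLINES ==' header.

== SKYLINES ==
[[1,16],[2,0]]
[[1,16],[2,0],[47,13],[50,0]]
[[1,16],[2,0],[47,13],[50,0]]
[[1,16],[2,0],[32,10],[40,0],[47,13],[50,0]]
[[1,16],[2,0],[24,15],[31,0],[32,10],[40,0],[47,13],[50,0]]
[[1,16],[2,0],[5,4],[11,0],[24,15],[31,0],[32,10],[40,0],[47,13],[50,0]]
[[1,16],[2,0],[5,12],[6,4],[11,0],[24,15],[31,0],[32,10],[40,0],[47,13],[50,0]]
[[1,16],[2,0],[5,12],[6,4],[11,0],[24,15],[31,18],[41,0],[47,13],[50,0]]
[[0,15],[1,16],[2,15],[6,4],[11,0],[24,15],[31,18],[41,0],[47,13],[50,0]]
[[0,15],[1,16],[2,15],[6,4],[11,0],[24,15],[31,18],[41,0],[43,9],[47,13],[50,0]]
[[0,15],[1,16],[2,15],[6,4],[11,0],[24,15],[31,18],[41,0],[43,9],[46,11],[47,13],[50,0]]
[[0,20],[5,15],[6,4],[11,0],[24,15],[31,18],[41,0],[43,9],[46,11],[47,13],[50,0]]
[[0,20],[5,15],[6,4],[11,0],[24,15],[31,18],[41,4],[42,0],[43,9],[46,11],[47,13],[50,0]]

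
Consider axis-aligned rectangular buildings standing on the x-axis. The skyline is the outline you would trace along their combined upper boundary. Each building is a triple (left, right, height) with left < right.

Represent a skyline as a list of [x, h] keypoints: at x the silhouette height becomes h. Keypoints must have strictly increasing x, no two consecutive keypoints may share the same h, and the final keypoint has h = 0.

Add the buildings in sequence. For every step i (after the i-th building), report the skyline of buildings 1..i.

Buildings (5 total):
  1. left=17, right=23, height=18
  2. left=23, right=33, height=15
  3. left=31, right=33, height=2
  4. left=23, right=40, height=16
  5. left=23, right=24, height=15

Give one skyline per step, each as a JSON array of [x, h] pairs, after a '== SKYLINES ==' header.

== SKYLINES ==
[[17,18],[23,0]]
[[17,18],[23,15],[33,0]]
[[17,18],[23,15],[33,0]]
[[17,18],[23,16],[40,0]]
[[17,18],[23,16],[40,0]]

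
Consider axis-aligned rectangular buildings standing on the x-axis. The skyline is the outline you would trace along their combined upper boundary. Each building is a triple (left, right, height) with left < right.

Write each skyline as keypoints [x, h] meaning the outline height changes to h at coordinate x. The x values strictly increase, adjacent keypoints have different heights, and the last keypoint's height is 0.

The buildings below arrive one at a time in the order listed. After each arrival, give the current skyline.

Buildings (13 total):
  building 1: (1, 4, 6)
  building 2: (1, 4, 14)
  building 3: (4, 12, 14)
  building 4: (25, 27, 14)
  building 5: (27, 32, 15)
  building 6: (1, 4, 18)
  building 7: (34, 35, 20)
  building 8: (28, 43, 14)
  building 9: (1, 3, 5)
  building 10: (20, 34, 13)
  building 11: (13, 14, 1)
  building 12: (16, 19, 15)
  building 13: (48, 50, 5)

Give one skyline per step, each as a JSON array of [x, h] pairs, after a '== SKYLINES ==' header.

== SKYLINES ==
[[1,6],[4,0]]
[[1,14],[4,0]]
[[1,14],[12,0]]
[[1,14],[12,0],[25,14],[27,0]]
[[1,14],[12,0],[25,14],[27,15],[32,0]]
[[1,18],[4,14],[12,0],[25,14],[27,15],[32,0]]
[[1,18],[4,14],[12,0],[25,14],[27,15],[32,0],[34,20],[35,0]]
[[1,18],[4,14],[12,0],[25,14],[27,15],[32,14],[34,20],[35,14],[43,0]]
[[1,18],[4,14],[12,0],[25,14],[27,15],[32,14],[34,20],[35,14],[43,0]]
[[1,18],[4,14],[12,0],[20,13],[25,14],[27,15],[32,14],[34,20],[35,14],[43,0]]
[[1,18],[4,14],[12,0],[13,1],[14,0],[20,13],[25,14],[27,15],[32,14],[34,20],[35,14],[43,0]]
[[1,18],[4,14],[12,0],[13,1],[14,0],[16,15],[19,0],[20,13],[25,14],[27,15],[32,14],[34,20],[35,14],[43,0]]
[[1,18],[4,14],[12,0],[13,1],[14,0],[16,15],[19,0],[20,13],[25,14],[27,15],[32,14],[34,20],[35,14],[43,0],[48,5],[50,0]]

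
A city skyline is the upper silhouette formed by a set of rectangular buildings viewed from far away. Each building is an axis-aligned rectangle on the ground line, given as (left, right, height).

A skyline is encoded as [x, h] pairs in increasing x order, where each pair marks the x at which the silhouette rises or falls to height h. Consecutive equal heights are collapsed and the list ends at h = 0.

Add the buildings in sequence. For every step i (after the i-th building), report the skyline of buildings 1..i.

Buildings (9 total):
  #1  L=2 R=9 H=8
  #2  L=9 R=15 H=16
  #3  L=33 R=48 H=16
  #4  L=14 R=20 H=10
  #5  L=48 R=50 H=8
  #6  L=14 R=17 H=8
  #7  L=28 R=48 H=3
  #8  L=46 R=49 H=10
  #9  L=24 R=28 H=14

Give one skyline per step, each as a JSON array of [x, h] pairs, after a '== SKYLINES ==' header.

== SKYLINES ==
[[2,8],[9,0]]
[[2,8],[9,16],[15,0]]
[[2,8],[9,16],[15,0],[33,16],[48,0]]
[[2,8],[9,16],[15,10],[20,0],[33,16],[48,0]]
[[2,8],[9,16],[15,10],[20,0],[33,16],[48,8],[50,0]]
[[2,8],[9,16],[15,10],[20,0],[33,16],[48,8],[50,0]]
[[2,8],[9,16],[15,10],[20,0],[28,3],[33,16],[48,8],[50,0]]
[[2,8],[9,16],[15,10],[20,0],[28,3],[33,16],[48,10],[49,8],[50,0]]
[[2,8],[9,16],[15,10],[20,0],[24,14],[28,3],[33,16],[48,10],[49,8],[50,0]]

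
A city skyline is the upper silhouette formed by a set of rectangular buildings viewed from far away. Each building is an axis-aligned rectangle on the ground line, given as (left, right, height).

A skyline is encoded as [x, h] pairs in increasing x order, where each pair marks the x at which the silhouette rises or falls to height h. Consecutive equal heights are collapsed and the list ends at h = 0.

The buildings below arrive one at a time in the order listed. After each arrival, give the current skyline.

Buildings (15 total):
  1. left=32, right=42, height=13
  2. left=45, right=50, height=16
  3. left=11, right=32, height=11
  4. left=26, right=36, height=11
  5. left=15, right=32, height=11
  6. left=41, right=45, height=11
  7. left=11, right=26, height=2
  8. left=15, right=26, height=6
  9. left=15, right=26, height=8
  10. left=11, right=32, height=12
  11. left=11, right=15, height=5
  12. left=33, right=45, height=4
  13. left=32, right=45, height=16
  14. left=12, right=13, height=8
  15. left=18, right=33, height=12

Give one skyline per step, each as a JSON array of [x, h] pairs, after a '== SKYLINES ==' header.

== SKYLINES ==
[[32,13],[42,0]]
[[32,13],[42,0],[45,16],[50,0]]
[[11,11],[32,13],[42,0],[45,16],[50,0]]
[[11,11],[32,13],[42,0],[45,16],[50,0]]
[[11,11],[32,13],[42,0],[45,16],[50,0]]
[[11,11],[32,13],[42,11],[45,16],[50,0]]
[[11,11],[32,13],[42,11],[45,16],[50,0]]
[[11,11],[32,13],[42,11],[45,16],[50,0]]
[[11,11],[32,13],[42,11],[45,16],[50,0]]
[[11,12],[32,13],[42,11],[45,16],[50,0]]
[[11,12],[32,13],[42,11],[45,16],[50,0]]
[[11,12],[32,13],[42,11],[45,16],[50,0]]
[[11,12],[32,16],[50,0]]
[[11,12],[32,16],[50,0]]
[[11,12],[32,16],[50,0]]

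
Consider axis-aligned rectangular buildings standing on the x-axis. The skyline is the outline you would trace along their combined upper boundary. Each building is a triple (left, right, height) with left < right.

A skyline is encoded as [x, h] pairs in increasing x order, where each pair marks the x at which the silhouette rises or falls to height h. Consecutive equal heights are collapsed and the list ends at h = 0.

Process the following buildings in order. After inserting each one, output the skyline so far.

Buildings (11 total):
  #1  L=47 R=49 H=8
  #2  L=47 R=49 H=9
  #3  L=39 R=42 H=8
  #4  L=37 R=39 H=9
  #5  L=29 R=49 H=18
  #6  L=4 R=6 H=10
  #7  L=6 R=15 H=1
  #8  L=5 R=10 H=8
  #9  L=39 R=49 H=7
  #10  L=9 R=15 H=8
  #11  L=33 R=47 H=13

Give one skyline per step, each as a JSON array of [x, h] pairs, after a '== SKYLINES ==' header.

== SKYLINES ==
[[47,8],[49,0]]
[[47,9],[49,0]]
[[39,8],[42,0],[47,9],[49,0]]
[[37,9],[39,8],[42,0],[47,9],[49,0]]
[[29,18],[49,0]]
[[4,10],[6,0],[29,18],[49,0]]
[[4,10],[6,1],[15,0],[29,18],[49,0]]
[[4,10],[6,8],[10,1],[15,0],[29,18],[49,0]]
[[4,10],[6,8],[10,1],[15,0],[29,18],[49,0]]
[[4,10],[6,8],[15,0],[29,18],[49,0]]
[[4,10],[6,8],[15,0],[29,18],[49,0]]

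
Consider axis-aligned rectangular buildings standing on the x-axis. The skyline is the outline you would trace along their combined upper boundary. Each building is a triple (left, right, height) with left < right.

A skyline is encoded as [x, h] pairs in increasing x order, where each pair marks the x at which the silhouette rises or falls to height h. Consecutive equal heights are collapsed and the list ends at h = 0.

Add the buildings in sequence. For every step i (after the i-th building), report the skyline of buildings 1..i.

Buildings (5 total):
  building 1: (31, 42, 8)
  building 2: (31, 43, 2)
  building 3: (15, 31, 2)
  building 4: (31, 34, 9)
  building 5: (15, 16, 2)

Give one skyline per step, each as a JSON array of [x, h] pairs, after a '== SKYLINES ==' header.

== SKYLINES ==
[[31,8],[42,0]]
[[31,8],[42,2],[43,0]]
[[15,2],[31,8],[42,2],[43,0]]
[[15,2],[31,9],[34,8],[42,2],[43,0]]
[[15,2],[31,9],[34,8],[42,2],[43,0]]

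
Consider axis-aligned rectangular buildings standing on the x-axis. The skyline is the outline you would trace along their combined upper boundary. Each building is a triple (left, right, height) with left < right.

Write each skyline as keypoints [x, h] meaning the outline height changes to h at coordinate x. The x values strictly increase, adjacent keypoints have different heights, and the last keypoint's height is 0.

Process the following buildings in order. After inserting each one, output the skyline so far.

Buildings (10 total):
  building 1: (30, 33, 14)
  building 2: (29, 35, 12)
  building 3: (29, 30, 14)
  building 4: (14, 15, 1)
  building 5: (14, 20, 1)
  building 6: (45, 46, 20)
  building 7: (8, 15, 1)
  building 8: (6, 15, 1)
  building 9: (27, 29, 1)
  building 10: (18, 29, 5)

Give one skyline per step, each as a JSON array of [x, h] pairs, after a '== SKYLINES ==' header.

== SKYLINES ==
[[30,14],[33,0]]
[[29,12],[30,14],[33,12],[35,0]]
[[29,14],[33,12],[35,0]]
[[14,1],[15,0],[29,14],[33,12],[35,0]]
[[14,1],[20,0],[29,14],[33,12],[35,0]]
[[14,1],[20,0],[29,14],[33,12],[35,0],[45,20],[46,0]]
[[8,1],[20,0],[29,14],[33,12],[35,0],[45,20],[46,0]]
[[6,1],[20,0],[29,14],[33,12],[35,0],[45,20],[46,0]]
[[6,1],[20,0],[27,1],[29,14],[33,12],[35,0],[45,20],[46,0]]
[[6,1],[18,5],[29,14],[33,12],[35,0],[45,20],[46,0]]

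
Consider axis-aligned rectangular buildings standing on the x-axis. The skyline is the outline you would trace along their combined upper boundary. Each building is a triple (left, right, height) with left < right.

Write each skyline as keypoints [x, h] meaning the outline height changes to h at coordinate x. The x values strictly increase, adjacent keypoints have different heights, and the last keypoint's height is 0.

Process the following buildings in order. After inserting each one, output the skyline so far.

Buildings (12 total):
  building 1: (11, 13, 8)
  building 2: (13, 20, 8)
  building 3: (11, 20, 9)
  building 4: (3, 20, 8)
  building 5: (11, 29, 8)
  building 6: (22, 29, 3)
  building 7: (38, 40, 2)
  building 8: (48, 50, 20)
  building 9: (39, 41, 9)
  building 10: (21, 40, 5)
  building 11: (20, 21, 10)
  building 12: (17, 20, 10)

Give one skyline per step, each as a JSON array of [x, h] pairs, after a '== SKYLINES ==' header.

== SKYLINES ==
[[11,8],[13,0]]
[[11,8],[20,0]]
[[11,9],[20,0]]
[[3,8],[11,9],[20,0]]
[[3,8],[11,9],[20,8],[29,0]]
[[3,8],[11,9],[20,8],[29,0]]
[[3,8],[11,9],[20,8],[29,0],[38,2],[40,0]]
[[3,8],[11,9],[20,8],[29,0],[38,2],[40,0],[48,20],[50,0]]
[[3,8],[11,9],[20,8],[29,0],[38,2],[39,9],[41,0],[48,20],[50,0]]
[[3,8],[11,9],[20,8],[29,5],[39,9],[41,0],[48,20],[50,0]]
[[3,8],[11,9],[20,10],[21,8],[29,5],[39,9],[41,0],[48,20],[50,0]]
[[3,8],[11,9],[17,10],[21,8],[29,5],[39,9],[41,0],[48,20],[50,0]]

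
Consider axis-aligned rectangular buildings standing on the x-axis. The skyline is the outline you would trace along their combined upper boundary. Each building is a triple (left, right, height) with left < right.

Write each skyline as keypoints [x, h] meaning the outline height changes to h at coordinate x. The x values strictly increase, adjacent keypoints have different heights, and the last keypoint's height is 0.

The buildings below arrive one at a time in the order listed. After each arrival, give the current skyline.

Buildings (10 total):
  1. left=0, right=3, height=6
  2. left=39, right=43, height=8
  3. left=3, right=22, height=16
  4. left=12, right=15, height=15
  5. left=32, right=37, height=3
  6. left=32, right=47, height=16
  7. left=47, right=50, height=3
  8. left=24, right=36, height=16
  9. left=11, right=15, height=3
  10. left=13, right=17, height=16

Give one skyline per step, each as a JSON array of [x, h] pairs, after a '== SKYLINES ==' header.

== SKYLINES ==
[[0,6],[3,0]]
[[0,6],[3,0],[39,8],[43,0]]
[[0,6],[3,16],[22,0],[39,8],[43,0]]
[[0,6],[3,16],[22,0],[39,8],[43,0]]
[[0,6],[3,16],[22,0],[32,3],[37,0],[39,8],[43,0]]
[[0,6],[3,16],[22,0],[32,16],[47,0]]
[[0,6],[3,16],[22,0],[32,16],[47,3],[50,0]]
[[0,6],[3,16],[22,0],[24,16],[47,3],[50,0]]
[[0,6],[3,16],[22,0],[24,16],[47,3],[50,0]]
[[0,6],[3,16],[22,0],[24,16],[47,3],[50,0]]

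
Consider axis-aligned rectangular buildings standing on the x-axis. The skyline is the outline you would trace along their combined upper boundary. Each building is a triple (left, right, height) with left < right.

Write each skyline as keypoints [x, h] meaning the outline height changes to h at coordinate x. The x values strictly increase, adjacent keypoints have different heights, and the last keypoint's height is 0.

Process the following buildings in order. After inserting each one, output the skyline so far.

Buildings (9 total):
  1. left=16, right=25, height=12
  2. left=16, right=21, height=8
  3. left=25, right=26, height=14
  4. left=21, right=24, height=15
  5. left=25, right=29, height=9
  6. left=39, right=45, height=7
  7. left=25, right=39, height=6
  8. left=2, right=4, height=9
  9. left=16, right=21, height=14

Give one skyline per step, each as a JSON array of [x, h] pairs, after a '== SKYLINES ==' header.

== SKYLINES ==
[[16,12],[25,0]]
[[16,12],[25,0]]
[[16,12],[25,14],[26,0]]
[[16,12],[21,15],[24,12],[25,14],[26,0]]
[[16,12],[21,15],[24,12],[25,14],[26,9],[29,0]]
[[16,12],[21,15],[24,12],[25,14],[26,9],[29,0],[39,7],[45,0]]
[[16,12],[21,15],[24,12],[25,14],[26,9],[29,6],[39,7],[45,0]]
[[2,9],[4,0],[16,12],[21,15],[24,12],[25,14],[26,9],[29,6],[39,7],[45,0]]
[[2,9],[4,0],[16,14],[21,15],[24,12],[25,14],[26,9],[29,6],[39,7],[45,0]]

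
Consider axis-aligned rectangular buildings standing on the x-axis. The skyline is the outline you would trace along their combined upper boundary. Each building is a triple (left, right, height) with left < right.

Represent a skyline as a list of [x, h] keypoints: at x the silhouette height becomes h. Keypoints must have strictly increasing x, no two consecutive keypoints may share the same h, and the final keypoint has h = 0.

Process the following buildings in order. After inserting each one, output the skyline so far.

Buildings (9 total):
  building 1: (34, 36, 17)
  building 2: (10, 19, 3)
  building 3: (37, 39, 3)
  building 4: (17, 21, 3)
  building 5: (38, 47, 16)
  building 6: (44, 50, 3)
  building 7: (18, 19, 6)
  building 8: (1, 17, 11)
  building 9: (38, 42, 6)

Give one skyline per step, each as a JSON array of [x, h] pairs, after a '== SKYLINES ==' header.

== SKYLINES ==
[[34,17],[36,0]]
[[10,3],[19,0],[34,17],[36,0]]
[[10,3],[19,0],[34,17],[36,0],[37,3],[39,0]]
[[10,3],[21,0],[34,17],[36,0],[37,3],[39,0]]
[[10,3],[21,0],[34,17],[36,0],[37,3],[38,16],[47,0]]
[[10,3],[21,0],[34,17],[36,0],[37,3],[38,16],[47,3],[50,0]]
[[10,3],[18,6],[19,3],[21,0],[34,17],[36,0],[37,3],[38,16],[47,3],[50,0]]
[[1,11],[17,3],[18,6],[19,3],[21,0],[34,17],[36,0],[37,3],[38,16],[47,3],[50,0]]
[[1,11],[17,3],[18,6],[19,3],[21,0],[34,17],[36,0],[37,3],[38,16],[47,3],[50,0]]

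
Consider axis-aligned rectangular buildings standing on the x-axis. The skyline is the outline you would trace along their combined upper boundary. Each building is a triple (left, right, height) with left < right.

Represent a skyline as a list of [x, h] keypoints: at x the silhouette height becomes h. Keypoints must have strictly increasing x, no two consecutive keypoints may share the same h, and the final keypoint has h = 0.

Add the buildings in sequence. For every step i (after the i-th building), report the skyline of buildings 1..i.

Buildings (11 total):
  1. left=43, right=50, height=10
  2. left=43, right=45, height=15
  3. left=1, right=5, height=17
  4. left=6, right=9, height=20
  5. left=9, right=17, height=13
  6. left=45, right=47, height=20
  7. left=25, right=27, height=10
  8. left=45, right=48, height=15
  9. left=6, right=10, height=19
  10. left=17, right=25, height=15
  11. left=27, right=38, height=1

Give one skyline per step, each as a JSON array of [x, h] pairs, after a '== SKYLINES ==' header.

== SKYLINES ==
[[43,10],[50,0]]
[[43,15],[45,10],[50,0]]
[[1,17],[5,0],[43,15],[45,10],[50,0]]
[[1,17],[5,0],[6,20],[9,0],[43,15],[45,10],[50,0]]
[[1,17],[5,0],[6,20],[9,13],[17,0],[43,15],[45,10],[50,0]]
[[1,17],[5,0],[6,20],[9,13],[17,0],[43,15],[45,20],[47,10],[50,0]]
[[1,17],[5,0],[6,20],[9,13],[17,0],[25,10],[27,0],[43,15],[45,20],[47,10],[50,0]]
[[1,17],[5,0],[6,20],[9,13],[17,0],[25,10],[27,0],[43,15],[45,20],[47,15],[48,10],[50,0]]
[[1,17],[5,0],[6,20],[9,19],[10,13],[17,0],[25,10],[27,0],[43,15],[45,20],[47,15],[48,10],[50,0]]
[[1,17],[5,0],[6,20],[9,19],[10,13],[17,15],[25,10],[27,0],[43,15],[45,20],[47,15],[48,10],[50,0]]
[[1,17],[5,0],[6,20],[9,19],[10,13],[17,15],[25,10],[27,1],[38,0],[43,15],[45,20],[47,15],[48,10],[50,0]]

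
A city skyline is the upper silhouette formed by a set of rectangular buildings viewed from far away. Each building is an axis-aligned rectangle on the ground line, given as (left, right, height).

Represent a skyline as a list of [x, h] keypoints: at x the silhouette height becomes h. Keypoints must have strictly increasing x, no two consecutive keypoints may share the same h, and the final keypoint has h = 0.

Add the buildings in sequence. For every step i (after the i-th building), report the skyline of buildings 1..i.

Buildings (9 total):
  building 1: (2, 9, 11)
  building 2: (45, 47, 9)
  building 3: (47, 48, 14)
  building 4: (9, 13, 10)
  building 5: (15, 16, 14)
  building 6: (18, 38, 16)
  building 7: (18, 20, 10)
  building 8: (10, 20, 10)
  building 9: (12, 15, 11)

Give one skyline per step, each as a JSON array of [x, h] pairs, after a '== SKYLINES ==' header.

== SKYLINES ==
[[2,11],[9,0]]
[[2,11],[9,0],[45,9],[47,0]]
[[2,11],[9,0],[45,9],[47,14],[48,0]]
[[2,11],[9,10],[13,0],[45,9],[47,14],[48,0]]
[[2,11],[9,10],[13,0],[15,14],[16,0],[45,9],[47,14],[48,0]]
[[2,11],[9,10],[13,0],[15,14],[16,0],[18,16],[38,0],[45,9],[47,14],[48,0]]
[[2,11],[9,10],[13,0],[15,14],[16,0],[18,16],[38,0],[45,9],[47,14],[48,0]]
[[2,11],[9,10],[15,14],[16,10],[18,16],[38,0],[45,9],[47,14],[48,0]]
[[2,11],[9,10],[12,11],[15,14],[16,10],[18,16],[38,0],[45,9],[47,14],[48,0]]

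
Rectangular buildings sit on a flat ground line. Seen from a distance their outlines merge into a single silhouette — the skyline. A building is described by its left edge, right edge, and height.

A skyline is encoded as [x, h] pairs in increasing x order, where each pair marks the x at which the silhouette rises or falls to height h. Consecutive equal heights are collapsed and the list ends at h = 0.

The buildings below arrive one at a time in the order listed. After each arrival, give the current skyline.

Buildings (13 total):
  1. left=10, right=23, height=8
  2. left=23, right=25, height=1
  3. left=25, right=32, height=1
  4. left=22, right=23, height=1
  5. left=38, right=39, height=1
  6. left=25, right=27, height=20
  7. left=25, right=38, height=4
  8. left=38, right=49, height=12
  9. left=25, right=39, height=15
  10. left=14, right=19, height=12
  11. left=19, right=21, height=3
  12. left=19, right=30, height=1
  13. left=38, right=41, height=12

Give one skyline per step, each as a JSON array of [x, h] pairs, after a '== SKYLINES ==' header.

== SKYLINES ==
[[10,8],[23,0]]
[[10,8],[23,1],[25,0]]
[[10,8],[23,1],[32,0]]
[[10,8],[23,1],[32,0]]
[[10,8],[23,1],[32,0],[38,1],[39,0]]
[[10,8],[23,1],[25,20],[27,1],[32,0],[38,1],[39,0]]
[[10,8],[23,1],[25,20],[27,4],[38,1],[39,0]]
[[10,8],[23,1],[25,20],[27,4],[38,12],[49,0]]
[[10,8],[23,1],[25,20],[27,15],[39,12],[49,0]]
[[10,8],[14,12],[19,8],[23,1],[25,20],[27,15],[39,12],[49,0]]
[[10,8],[14,12],[19,8],[23,1],[25,20],[27,15],[39,12],[49,0]]
[[10,8],[14,12],[19,8],[23,1],[25,20],[27,15],[39,12],[49,0]]
[[10,8],[14,12],[19,8],[23,1],[25,20],[27,15],[39,12],[49,0]]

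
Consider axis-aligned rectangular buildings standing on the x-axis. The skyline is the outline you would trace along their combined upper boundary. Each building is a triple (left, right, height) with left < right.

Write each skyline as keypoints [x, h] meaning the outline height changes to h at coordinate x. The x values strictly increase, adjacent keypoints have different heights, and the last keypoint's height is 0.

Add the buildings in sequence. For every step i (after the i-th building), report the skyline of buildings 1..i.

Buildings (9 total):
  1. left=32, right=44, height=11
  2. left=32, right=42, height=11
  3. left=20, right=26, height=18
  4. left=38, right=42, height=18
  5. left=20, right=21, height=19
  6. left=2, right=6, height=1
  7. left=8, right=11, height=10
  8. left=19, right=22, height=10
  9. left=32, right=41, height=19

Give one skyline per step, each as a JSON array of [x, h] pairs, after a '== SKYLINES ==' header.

== SKYLINES ==
[[32,11],[44,0]]
[[32,11],[44,0]]
[[20,18],[26,0],[32,11],[44,0]]
[[20,18],[26,0],[32,11],[38,18],[42,11],[44,0]]
[[20,19],[21,18],[26,0],[32,11],[38,18],[42,11],[44,0]]
[[2,1],[6,0],[20,19],[21,18],[26,0],[32,11],[38,18],[42,11],[44,0]]
[[2,1],[6,0],[8,10],[11,0],[20,19],[21,18],[26,0],[32,11],[38,18],[42,11],[44,0]]
[[2,1],[6,0],[8,10],[11,0],[19,10],[20,19],[21,18],[26,0],[32,11],[38,18],[42,11],[44,0]]
[[2,1],[6,0],[8,10],[11,0],[19,10],[20,19],[21,18],[26,0],[32,19],[41,18],[42,11],[44,0]]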